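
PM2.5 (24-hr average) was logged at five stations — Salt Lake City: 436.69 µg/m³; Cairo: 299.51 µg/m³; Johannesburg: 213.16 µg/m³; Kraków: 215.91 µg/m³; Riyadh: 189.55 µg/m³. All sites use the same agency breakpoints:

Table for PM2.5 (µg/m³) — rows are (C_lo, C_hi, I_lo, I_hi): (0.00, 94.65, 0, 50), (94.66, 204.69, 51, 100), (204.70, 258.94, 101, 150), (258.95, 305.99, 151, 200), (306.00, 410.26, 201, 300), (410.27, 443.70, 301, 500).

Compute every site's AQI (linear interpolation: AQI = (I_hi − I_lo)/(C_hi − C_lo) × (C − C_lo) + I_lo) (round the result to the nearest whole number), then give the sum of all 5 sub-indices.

Salt Lake City: row 410.27–443.70 (AQI 301–500). (500−301)·(436.69−410.27)/(443.70−410.27) + 301 = 199·26.42/33.43 + 301 ≈ 458.27 → 458.
Cairo 299.51: bracket 258.95–305.99 → index 151–200; slope 49/47.04, offset 40.56.
AQI = 151 + 49/47.04·40.56 ≈ 193.25 ⇒ 193.
Johannesburg: row 204.70–258.94 (AQI 101–150). (150−101)·(213.16−204.70)/(258.94−204.70) + 101 = 49·8.46/54.24 + 101 ≈ 108.64 → 109.
Kraków: 215.91 lies in 204.70–258.94, so I_lo=101, I_hi=150, C_lo=204.70, C_hi=258.94.
(150−101)/(258.94−204.70) × (215.91−204.70) + 101 = 49/54.24 × 11.21 + 101 ≈ 111.13 → 111.
Riyadh: row 94.66–204.69 (AQI 51–100). (100−51)·(189.55−94.66)/(204.69−94.66) + 51 = 49·94.89/110.03 + 51 ≈ 93.26 → 93.
AQIs: Salt Lake City=458, Cairo=193, Johannesburg=109, Kraków=111, Riyadh=93. Sum = 458 + 193 + 109 + 111 + 93 = 964.

964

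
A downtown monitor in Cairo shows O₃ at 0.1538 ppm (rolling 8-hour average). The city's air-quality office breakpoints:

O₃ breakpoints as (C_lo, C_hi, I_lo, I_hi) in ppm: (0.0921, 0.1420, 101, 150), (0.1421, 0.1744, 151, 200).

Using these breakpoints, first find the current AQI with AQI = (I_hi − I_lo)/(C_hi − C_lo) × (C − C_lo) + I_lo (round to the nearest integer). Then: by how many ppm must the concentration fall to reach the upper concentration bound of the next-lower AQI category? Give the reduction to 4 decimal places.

O₃: row 0.1421–0.1744 (AQI 151–200). (200−151)·(0.1538−0.1421)/(0.1744−0.1421) + 151 = 49·0.0117/0.0323 + 151 ≈ 168.75 → 169.
Current AQI 169 is in the Unhealthy range (151–200). The next-lower category tops out at AQI 150, whose upper concentration bound is 0.1420 ppm.
Reduction needed = 0.1538 − 0.1420 = 0.0118 ppm.

0.0118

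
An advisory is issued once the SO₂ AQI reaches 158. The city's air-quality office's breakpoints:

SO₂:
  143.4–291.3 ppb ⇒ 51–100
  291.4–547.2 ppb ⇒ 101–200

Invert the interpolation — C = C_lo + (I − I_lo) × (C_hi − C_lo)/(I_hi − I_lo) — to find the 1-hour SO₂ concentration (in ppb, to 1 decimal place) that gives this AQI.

438.7

AQI 158 lies in the 101–200 band, which corresponds to 291.4–547.2 ppb.
C = 291.4 + (158−101)×(547.2−291.4)/(200−101) = 291.4 + 57×255.8/99 ≈ 438.679 ppb → 438.7 ppb to 1 dp.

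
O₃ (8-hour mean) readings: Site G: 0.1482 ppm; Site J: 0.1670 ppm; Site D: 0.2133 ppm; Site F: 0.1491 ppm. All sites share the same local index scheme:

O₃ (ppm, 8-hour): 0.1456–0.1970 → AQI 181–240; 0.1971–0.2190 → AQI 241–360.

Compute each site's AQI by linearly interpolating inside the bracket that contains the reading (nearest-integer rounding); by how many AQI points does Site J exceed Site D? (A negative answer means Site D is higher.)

-123

Site G: 0.1482 ∈ [0.1456, 0.1970] ↔ index [181, 240].
181 + (0.1482−0.1456)·(240−181)/(0.1970−0.1456) = 181 + 0.0026·59/0.0514 ≈ 183.98, so AQI = 184.
Site J: 0.1670 lies in 0.1456–0.1970, so I_lo=181, I_hi=240, C_lo=0.1456, C_hi=0.1970.
(240−181)/(0.1970−0.1456) × (0.1670−0.1456) + 181 = 59/0.0514 × 0.0214 + 181 ≈ 205.56 → 206.
Site D: 0.2133 ∈ [0.1971, 0.2190] ↔ index [241, 360].
241 + (0.2133−0.1971)·(360−241)/(0.2190−0.1971) = 241 + 0.0162·119/0.0219 ≈ 329.03, so AQI = 329.
Site F: 0.1491 lies in 0.1456–0.1970, so I_lo=181, I_hi=240, C_lo=0.1456, C_hi=0.1970.
(240−181)/(0.1970−0.1456) × (0.1491−0.1456) + 181 = 59/0.0514 × 0.0035 + 181 ≈ 185.02 → 185.
AQIs: Site G=184, Site J=206, Site D=329, Site F=185. Site J (206) − Site D (329) = -123.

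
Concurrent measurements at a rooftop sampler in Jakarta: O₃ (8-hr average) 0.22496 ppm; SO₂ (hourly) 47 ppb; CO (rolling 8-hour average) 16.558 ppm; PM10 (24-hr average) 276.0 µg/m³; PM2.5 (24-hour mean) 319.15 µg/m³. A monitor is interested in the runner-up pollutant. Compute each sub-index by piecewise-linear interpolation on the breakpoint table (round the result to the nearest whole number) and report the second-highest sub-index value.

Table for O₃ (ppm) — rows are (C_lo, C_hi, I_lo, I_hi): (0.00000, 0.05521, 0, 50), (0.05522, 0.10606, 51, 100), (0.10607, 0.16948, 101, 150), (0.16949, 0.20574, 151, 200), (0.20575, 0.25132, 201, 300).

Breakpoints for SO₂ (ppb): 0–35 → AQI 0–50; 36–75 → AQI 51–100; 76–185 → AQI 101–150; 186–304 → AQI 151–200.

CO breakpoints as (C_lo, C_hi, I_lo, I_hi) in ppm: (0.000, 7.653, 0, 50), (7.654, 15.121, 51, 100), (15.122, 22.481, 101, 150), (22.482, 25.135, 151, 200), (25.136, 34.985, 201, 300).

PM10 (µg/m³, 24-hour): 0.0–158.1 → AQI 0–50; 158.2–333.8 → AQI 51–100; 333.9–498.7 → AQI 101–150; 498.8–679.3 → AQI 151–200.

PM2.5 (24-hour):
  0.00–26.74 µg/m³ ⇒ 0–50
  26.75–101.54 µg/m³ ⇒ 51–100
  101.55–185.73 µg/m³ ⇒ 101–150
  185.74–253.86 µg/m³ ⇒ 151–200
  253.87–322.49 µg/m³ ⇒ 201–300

O₃: 0.22496 lies in 0.20575–0.25132, so I_lo=201, I_hi=300, C_lo=0.20575, C_hi=0.25132.
(300−201)/(0.25132−0.20575) × (0.22496−0.20575) + 201 = 99/0.04557 × 0.01921 + 201 ≈ 242.73 → 243.
SO₂: row 36–75 (AQI 51–100). (100−51)·(47−36)/(75−36) + 51 = 49·11/39 + 51 ≈ 64.82 → 65.
CO: row 15.122–22.481 (AQI 101–150). (150−101)·(16.558−15.122)/(22.481−15.122) + 101 = 49·1.436/7.359 + 101 ≈ 110.56 → 111.
PM10: 276.0 lies in 158.2–333.8, so I_lo=51, I_hi=100, C_lo=158.2, C_hi=333.8.
(100−51)/(333.8−158.2) × (276.0−158.2) + 51 = 49/175.6 × 117.8 + 51 ≈ 83.87 → 84.
PM2.5: row 253.87–322.49 (AQI 201–300). (300−201)·(319.15−253.87)/(322.49−253.87) + 201 = 99·65.28/68.62 + 201 ≈ 295.18 → 295.
Sub-indices: O₃→243, SO₂→65, CO→111, PM10→84, PM2.5→295. Ranked high→low: 295, 243, 111, 84, 65. Second-highest sub-index = 243.

243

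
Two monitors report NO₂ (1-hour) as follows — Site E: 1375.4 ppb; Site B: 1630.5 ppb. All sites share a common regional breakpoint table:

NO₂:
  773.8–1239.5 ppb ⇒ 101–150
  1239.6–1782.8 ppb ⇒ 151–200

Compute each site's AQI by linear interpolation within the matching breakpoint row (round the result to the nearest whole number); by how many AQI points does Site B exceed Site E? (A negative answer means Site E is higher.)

23

Site E 1375.4: bracket 1239.6–1782.8 → index 151–200; slope 49/543.2, offset 135.8.
AQI = 151 + 49/543.2·135.8 ≈ 163.25 ⇒ 163.
Site B: 1630.5 ∈ [1239.6, 1782.8] ↔ index [151, 200].
151 + (1630.5−1239.6)·(200−151)/(1782.8−1239.6) = 151 + 390.9·49/543.2 ≈ 186.26, so AQI = 186.
AQIs: Site E=163, Site B=186. Site B (186) − Site E (163) = 23.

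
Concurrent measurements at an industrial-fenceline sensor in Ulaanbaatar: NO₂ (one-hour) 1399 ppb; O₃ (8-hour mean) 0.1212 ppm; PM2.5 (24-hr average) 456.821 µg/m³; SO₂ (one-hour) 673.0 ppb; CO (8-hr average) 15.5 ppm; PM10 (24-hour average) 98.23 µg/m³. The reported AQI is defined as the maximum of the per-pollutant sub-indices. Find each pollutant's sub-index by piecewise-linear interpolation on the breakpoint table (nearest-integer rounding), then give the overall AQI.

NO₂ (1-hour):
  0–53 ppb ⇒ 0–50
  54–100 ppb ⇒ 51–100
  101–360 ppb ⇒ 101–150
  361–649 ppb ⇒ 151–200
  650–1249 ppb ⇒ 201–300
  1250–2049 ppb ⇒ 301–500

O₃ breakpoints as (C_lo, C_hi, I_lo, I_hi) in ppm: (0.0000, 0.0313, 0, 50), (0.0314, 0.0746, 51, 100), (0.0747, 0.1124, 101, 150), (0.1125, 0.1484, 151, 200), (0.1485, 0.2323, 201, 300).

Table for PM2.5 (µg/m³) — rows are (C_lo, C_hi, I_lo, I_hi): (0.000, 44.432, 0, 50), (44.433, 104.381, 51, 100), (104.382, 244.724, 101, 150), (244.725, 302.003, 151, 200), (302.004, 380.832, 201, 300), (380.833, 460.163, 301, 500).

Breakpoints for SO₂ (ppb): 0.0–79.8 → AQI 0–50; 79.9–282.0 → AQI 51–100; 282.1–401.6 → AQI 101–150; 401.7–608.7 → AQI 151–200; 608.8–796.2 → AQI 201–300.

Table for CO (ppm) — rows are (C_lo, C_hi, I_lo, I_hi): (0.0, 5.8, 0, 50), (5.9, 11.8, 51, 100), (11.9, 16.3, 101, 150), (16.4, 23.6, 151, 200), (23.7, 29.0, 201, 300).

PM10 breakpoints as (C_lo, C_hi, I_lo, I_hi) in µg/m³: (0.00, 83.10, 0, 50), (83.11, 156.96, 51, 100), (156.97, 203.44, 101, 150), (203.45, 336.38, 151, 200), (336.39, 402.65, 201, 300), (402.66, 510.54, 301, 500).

NO₂ 1399: bracket 1250–2049 → index 301–500; slope 199/799, offset 149.
AQI = 301 + 199/799·149 ≈ 338.11 ⇒ 338.
O₃: 0.1212 lies in 0.1125–0.1484, so I_lo=151, I_hi=200, C_lo=0.1125, C_hi=0.1484.
(200−151)/(0.1484−0.1125) × (0.1212−0.1125) + 151 = 49/0.0359 × 0.0087 + 151 ≈ 162.87 → 163.
PM2.5: 456.821 lies in 380.833–460.163, so I_lo=301, I_hi=500, C_lo=380.833, C_hi=460.163.
(500−301)/(460.163−380.833) × (456.821−380.833) + 301 = 199/79.330 × 75.988 + 301 ≈ 491.62 → 492.
SO₂ 673.0: bracket 608.8–796.2 → index 201–300; slope 99/187.4, offset 64.2.
AQI = 201 + 99/187.4·64.2 ≈ 234.92 ⇒ 235.
CO 15.5: bracket 11.9–16.3 → index 101–150; slope 49/4.4, offset 3.6.
AQI = 101 + 49/4.4·3.6 ≈ 141.09 ⇒ 141.
PM10: 98.23 lies in 83.11–156.96, so I_lo=51, I_hi=100, C_lo=83.11, C_hi=156.96.
(100−51)/(156.96−83.11) × (98.23−83.11) + 51 = 49/73.85 × 15.12 + 51 ≈ 61.03 → 61.
Sub-indices: NO₂→338, O₃→163, PM2.5→492, SO₂→235, CO→141, PM10→61. Overall AQI = max = 492; dominant pollutant is PM2.5.

492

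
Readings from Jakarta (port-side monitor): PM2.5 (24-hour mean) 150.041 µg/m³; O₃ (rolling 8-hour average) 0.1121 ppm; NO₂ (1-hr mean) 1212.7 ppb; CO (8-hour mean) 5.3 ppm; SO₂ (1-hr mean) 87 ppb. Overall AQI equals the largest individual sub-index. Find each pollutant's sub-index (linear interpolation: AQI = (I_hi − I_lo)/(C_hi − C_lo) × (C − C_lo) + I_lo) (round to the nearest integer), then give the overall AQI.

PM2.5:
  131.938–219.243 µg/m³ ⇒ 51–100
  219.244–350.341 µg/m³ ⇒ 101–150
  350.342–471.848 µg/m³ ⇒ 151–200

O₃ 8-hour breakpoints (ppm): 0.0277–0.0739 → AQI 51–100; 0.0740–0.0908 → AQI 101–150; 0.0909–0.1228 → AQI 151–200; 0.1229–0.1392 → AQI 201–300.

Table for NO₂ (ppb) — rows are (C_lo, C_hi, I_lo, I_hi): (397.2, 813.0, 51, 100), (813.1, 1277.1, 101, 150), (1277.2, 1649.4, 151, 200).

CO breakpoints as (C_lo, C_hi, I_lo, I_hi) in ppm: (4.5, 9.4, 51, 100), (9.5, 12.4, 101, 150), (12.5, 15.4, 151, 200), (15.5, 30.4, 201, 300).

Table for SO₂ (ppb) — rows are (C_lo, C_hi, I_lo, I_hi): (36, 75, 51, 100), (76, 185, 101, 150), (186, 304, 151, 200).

PM2.5: row 131.938–219.243 (AQI 51–100). (100−51)·(150.041−131.938)/(219.243−131.938) + 51 = 49·18.103/87.305 + 51 ≈ 61.16 → 61.
O₃ 0.1121: bracket 0.0909–0.1228 → index 151–200; slope 49/0.0319, offset 0.0212.
AQI = 151 + 49/0.0319·0.0212 ≈ 183.56 ⇒ 184.
NO₂: 1212.7 ∈ [813.1, 1277.1] ↔ index [101, 150].
101 + (1212.7−813.1)·(150−101)/(1277.1−813.1) = 101 + 399.6·49/464.0 ≈ 143.20, so AQI = 143.
CO: 5.3 lies in 4.5–9.4, so I_lo=51, I_hi=100, C_lo=4.5, C_hi=9.4.
(100−51)/(9.4−4.5) × (5.3−4.5) + 51 = 49/4.9 × 0.8 + 51 ≈ 59.00 → 59.
SO₂: 87 lies in 76–185, so I_lo=101, I_hi=150, C_lo=76, C_hi=185.
(150−101)/(185−76) × (87−76) + 101 = 49/109 × 11 + 101 ≈ 105.94 → 106.
Sub-indices: PM2.5→61, O₃→184, NO₂→143, CO→59, SO₂→106. Overall AQI = max = 184; dominant pollutant is O₃.
AQI 184: Unhealthy.

184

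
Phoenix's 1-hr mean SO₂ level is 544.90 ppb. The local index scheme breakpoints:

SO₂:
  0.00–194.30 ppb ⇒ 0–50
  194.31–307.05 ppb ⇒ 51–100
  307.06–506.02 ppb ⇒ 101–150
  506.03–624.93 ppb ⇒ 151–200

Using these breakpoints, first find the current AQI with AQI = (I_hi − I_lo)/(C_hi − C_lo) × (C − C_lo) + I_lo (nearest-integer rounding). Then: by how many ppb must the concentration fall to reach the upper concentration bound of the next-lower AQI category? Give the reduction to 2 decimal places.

SO₂: row 506.03–624.93 (AQI 151–200). (200−151)·(544.90−506.03)/(624.93−506.03) + 151 = 49·38.87/118.90 + 151 ≈ 167.02 → 167.
Current AQI 167 is in the Unhealthy range (151–200). The next-lower category tops out at AQI 150, whose upper concentration bound is 506.02 ppb.
Reduction needed = 544.90 − 506.02 = 38.88 ppb.

38.88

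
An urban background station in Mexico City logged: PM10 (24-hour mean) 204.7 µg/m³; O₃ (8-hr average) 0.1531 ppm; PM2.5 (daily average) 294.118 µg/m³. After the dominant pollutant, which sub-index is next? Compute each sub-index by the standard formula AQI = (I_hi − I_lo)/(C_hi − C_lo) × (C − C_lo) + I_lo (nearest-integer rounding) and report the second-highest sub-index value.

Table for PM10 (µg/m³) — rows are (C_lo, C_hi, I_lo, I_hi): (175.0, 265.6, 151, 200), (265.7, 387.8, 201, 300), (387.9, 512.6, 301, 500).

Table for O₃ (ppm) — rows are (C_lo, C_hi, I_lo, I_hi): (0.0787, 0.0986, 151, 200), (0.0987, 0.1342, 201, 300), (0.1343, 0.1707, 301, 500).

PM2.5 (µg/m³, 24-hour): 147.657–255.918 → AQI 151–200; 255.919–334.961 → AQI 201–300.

PM10: 204.7 lies in 175.0–265.6, so I_lo=151, I_hi=200, C_lo=175.0, C_hi=265.6.
(200−151)/(265.6−175.0) × (204.7−175.0) + 151 = 49/90.6 × 29.7 + 151 ≈ 167.06 → 167.
O₃ 0.1531: bracket 0.1343–0.1707 → index 301–500; slope 199/0.0364, offset 0.0188.
AQI = 301 + 199/0.0364·0.0188 ≈ 403.78 ⇒ 404.
PM2.5 294.118: bracket 255.919–334.961 → index 201–300; slope 99/79.042, offset 38.199.
AQI = 201 + 99/79.042·38.199 ≈ 248.84 ⇒ 249.
Sub-indices: PM10→167, O₃→404, PM2.5→249. Ranked high→low: 404, 249, 167. Second-highest sub-index = 249.

249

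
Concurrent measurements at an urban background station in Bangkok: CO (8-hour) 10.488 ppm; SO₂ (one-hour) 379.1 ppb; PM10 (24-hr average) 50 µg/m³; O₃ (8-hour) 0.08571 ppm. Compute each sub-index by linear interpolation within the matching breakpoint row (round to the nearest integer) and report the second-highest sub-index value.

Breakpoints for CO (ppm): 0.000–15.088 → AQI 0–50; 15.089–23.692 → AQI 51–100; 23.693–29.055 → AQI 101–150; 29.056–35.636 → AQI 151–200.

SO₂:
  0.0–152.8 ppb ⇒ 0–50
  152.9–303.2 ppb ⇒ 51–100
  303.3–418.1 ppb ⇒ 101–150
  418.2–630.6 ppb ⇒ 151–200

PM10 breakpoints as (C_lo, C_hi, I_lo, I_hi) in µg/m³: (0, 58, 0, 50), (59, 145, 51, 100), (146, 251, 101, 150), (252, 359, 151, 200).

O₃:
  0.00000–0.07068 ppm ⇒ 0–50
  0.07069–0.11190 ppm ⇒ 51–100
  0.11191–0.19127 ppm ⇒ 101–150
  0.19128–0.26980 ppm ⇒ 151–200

CO: row 0.000–15.088 (AQI 0–50). (50−0)·(10.488−0.000)/(15.088−0.000) + 0 = 50·10.488/15.088 + 0 ≈ 34.76 → 35.
SO₂: 379.1 ∈ [303.3, 418.1] ↔ index [101, 150].
101 + (379.1−303.3)·(150−101)/(418.1−303.3) = 101 + 75.8·49/114.8 ≈ 133.35, so AQI = 133.
PM10: 50 ∈ [0, 58] ↔ index [0, 50].
0 + (50−0)·(50−0)/(58−0) = 0 + 50·50/58 ≈ 43.10, so AQI = 43.
O₃ 0.08571: bracket 0.07069–0.11190 → index 51–100; slope 49/0.04121, offset 0.01502.
AQI = 51 + 49/0.04121·0.01502 ≈ 68.86 ⇒ 69.
Sub-indices: CO→35, SO₂→133, PM10→43, O₃→69. Ranked high→low: 133, 69, 43, 35. Second-highest sub-index = 69.

69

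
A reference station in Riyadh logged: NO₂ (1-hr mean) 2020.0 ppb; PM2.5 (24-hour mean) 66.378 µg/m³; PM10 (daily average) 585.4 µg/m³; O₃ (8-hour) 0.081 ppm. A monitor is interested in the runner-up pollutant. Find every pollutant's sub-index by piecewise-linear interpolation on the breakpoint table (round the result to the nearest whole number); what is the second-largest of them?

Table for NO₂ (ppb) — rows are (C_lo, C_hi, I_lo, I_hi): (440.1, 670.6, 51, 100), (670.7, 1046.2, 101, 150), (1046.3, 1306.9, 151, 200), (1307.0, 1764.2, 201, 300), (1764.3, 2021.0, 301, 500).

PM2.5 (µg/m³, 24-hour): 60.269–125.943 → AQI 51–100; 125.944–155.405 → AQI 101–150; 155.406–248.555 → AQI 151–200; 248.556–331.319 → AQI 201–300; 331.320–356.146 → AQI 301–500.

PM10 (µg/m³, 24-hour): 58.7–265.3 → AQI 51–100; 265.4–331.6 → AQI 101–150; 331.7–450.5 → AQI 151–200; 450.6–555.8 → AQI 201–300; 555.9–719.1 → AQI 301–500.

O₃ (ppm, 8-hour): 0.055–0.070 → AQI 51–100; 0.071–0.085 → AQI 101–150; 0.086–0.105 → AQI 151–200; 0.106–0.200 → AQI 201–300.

337

NO₂ 2020.0: bracket 1764.3–2021.0 → index 301–500; slope 199/256.7, offset 255.7.
AQI = 301 + 199/256.7·255.7 ≈ 499.22 ⇒ 499.
PM2.5 66.378: bracket 60.269–125.943 → index 51–100; slope 49/65.674, offset 6.109.
AQI = 51 + 49/65.674·6.109 ≈ 55.56 ⇒ 56.
PM10: 585.4 lies in 555.9–719.1, so I_lo=301, I_hi=500, C_lo=555.9, C_hi=719.1.
(500−301)/(719.1−555.9) × (585.4−555.9) + 301 = 199/163.2 × 29.5 + 301 ≈ 336.97 → 337.
O₃: row 0.071–0.085 (AQI 101–150). (150−101)·(0.081−0.071)/(0.085−0.071) + 101 = 49·0.010/0.014 + 101 ≈ 136.00 → 136.
Sub-indices: NO₂→499, PM2.5→56, PM10→337, O₃→136. Ranked high→low: 499, 337, 136, 56. Second-highest sub-index = 337.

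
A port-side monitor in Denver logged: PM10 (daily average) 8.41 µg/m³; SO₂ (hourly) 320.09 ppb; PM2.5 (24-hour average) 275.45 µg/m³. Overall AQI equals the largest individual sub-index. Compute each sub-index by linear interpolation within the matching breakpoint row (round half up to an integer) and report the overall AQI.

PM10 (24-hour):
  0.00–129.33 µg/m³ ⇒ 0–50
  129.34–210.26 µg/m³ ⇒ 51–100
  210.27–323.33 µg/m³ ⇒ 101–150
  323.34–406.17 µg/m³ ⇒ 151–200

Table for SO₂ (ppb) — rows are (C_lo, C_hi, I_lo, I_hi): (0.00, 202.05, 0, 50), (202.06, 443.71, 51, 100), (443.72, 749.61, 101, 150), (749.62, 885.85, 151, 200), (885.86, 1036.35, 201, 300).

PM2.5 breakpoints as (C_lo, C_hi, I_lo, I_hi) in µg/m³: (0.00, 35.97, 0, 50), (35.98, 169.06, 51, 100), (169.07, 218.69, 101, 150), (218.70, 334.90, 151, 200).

PM10: 8.41 lies in 0.00–129.33, so I_lo=0, I_hi=50, C_lo=0.00, C_hi=129.33.
(50−0)/(129.33−0.00) × (8.41−0.00) + 0 = 50/129.33 × 8.41 + 0 ≈ 3.25 → 3.
SO₂: 320.09 lies in 202.06–443.71, so I_lo=51, I_hi=100, C_lo=202.06, C_hi=443.71.
(100−51)/(443.71−202.06) × (320.09−202.06) + 51 = 49/241.65 × 118.03 + 51 ≈ 74.93 → 75.
PM2.5 275.45: bracket 218.70–334.90 → index 151–200; slope 49/116.20, offset 56.75.
AQI = 151 + 49/116.20·56.75 ≈ 174.93 ⇒ 175.
Sub-indices: PM10→3, SO₂→75, PM2.5→175. Overall AQI = max = 175; dominant pollutant is PM2.5.
AQI 175: Unhealthy.

175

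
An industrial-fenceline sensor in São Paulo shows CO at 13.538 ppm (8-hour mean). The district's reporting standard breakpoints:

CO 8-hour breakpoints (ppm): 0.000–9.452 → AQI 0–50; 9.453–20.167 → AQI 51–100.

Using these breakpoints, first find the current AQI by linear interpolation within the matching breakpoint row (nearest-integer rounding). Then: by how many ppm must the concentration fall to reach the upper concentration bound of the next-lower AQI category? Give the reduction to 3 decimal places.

4.086

CO: row 9.453–20.167 (AQI 51–100). (100−51)·(13.538−9.453)/(20.167−9.453) + 51 = 49·4.085/10.714 + 51 ≈ 69.68 → 70.
Current AQI 70 is in the Moderate range (51–100). The next-lower category tops out at AQI 50, whose upper concentration bound is 9.452 ppm.
Reduction needed = 13.538 − 9.452 = 4.086 ppm.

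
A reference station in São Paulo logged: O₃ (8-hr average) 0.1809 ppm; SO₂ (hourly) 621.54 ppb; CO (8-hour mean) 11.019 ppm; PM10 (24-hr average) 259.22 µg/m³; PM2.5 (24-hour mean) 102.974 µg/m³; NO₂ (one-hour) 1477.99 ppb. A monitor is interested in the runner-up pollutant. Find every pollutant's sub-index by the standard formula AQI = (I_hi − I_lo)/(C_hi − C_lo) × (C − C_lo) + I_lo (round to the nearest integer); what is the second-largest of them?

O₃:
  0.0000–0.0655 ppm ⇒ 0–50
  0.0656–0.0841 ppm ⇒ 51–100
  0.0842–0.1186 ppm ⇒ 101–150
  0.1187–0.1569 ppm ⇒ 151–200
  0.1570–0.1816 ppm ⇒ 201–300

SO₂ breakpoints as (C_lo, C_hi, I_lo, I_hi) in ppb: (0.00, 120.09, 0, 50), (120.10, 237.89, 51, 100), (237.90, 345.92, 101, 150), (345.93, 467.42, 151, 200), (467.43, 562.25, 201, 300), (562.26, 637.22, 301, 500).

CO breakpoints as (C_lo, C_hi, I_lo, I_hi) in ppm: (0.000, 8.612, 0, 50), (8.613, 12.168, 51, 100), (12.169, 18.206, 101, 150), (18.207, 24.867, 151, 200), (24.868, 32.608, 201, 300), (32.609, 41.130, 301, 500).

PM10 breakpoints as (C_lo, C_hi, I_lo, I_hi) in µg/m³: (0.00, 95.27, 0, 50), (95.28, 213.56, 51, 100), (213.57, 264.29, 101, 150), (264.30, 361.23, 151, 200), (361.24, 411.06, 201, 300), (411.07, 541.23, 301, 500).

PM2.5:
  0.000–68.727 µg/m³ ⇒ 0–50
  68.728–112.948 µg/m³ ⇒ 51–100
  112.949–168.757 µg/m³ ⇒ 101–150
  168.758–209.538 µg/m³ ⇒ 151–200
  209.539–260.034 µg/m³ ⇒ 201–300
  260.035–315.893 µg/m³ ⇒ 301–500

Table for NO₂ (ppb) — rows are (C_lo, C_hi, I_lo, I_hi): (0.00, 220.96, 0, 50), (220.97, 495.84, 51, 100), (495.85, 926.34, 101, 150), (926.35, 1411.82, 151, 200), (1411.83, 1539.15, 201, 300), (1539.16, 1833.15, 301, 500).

297

O₃: 0.1809 ∈ [0.1570, 0.1816] ↔ index [201, 300].
201 + (0.1809−0.1570)·(300−201)/(0.1816−0.1570) = 201 + 0.0239·99/0.0246 ≈ 297.18, so AQI = 297.
SO₂ 621.54: bracket 562.26–637.22 → index 301–500; slope 199/74.96, offset 59.28.
AQI = 301 + 199/74.96·59.28 ≈ 458.37 ⇒ 458.
CO 11.019: bracket 8.613–12.168 → index 51–100; slope 49/3.555, offset 2.406.
AQI = 51 + 49/3.555·2.406 ≈ 84.16 ⇒ 84.
PM10 259.22: bracket 213.57–264.29 → index 101–150; slope 49/50.72, offset 45.65.
AQI = 101 + 49/50.72·45.65 ≈ 145.10 ⇒ 145.
PM2.5: 102.974 ∈ [68.728, 112.948] ↔ index [51, 100].
51 + (102.974−68.728)·(100−51)/(112.948−68.728) = 51 + 34.246·49/44.220 ≈ 88.95, so AQI = 89.
NO₂: row 1411.83–1539.15 (AQI 201–300). (300−201)·(1477.99−1411.83)/(1539.15−1411.83) + 201 = 99·66.16/127.32 + 201 ≈ 252.44 → 252.
Sub-indices: O₃→297, SO₂→458, CO→84, PM10→145, PM2.5→89, NO₂→252. Ranked high→low: 458, 297, 252, 145, 89, 84. Second-highest sub-index = 297.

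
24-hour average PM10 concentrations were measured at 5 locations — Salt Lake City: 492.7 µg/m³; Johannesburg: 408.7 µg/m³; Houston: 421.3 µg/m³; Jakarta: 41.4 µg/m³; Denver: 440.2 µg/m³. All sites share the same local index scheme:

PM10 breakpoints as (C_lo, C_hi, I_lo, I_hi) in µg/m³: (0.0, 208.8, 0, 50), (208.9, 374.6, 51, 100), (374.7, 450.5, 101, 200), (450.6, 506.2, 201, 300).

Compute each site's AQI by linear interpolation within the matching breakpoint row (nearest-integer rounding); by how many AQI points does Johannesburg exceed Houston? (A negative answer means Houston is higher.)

-17

Salt Lake City: 492.7 lies in 450.6–506.2, so I_lo=201, I_hi=300, C_lo=450.6, C_hi=506.2.
(300−201)/(506.2−450.6) × (492.7−450.6) + 201 = 99/55.6 × 42.1 + 201 ≈ 275.96 → 276.
Johannesburg 408.7: bracket 374.7–450.5 → index 101–200; slope 99/75.8, offset 34.0.
AQI = 101 + 99/75.8·34.0 ≈ 145.41 ⇒ 145.
Houston 421.3: bracket 374.7–450.5 → index 101–200; slope 99/75.8, offset 46.6.
AQI = 101 + 99/75.8·46.6 ≈ 161.86 ⇒ 162.
Jakarta: row 0.0–208.8 (AQI 0–50). (50−0)·(41.4−0.0)/(208.8−0.0) + 0 = 50·41.4/208.8 + 0 ≈ 9.91 → 10.
Denver: 440.2 ∈ [374.7, 450.5] ↔ index [101, 200].
101 + (440.2−374.7)·(200−101)/(450.5−374.7) = 101 + 65.5·99/75.8 ≈ 186.55, so AQI = 187.
AQIs: Salt Lake City=276, Johannesburg=145, Houston=162, Jakarta=10, Denver=187. Johannesburg (145) − Houston (162) = -17.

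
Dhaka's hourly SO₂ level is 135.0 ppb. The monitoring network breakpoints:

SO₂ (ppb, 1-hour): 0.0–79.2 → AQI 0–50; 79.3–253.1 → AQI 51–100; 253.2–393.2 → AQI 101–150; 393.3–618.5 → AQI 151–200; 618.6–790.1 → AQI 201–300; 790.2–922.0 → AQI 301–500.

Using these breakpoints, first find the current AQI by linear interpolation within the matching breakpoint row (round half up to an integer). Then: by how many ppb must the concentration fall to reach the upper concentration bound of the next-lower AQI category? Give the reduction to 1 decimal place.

SO₂ 135.0: bracket 79.3–253.1 → index 51–100; slope 49/173.8, offset 55.7.
AQI = 51 + 49/173.8·55.7 ≈ 66.70 ⇒ 67.
Current AQI 67 is in the Moderate range (51–100). The next-lower category tops out at AQI 50, whose upper concentration bound is 79.2 ppb.
Reduction needed = 135.0 − 79.2 = 55.8 ppb.

55.8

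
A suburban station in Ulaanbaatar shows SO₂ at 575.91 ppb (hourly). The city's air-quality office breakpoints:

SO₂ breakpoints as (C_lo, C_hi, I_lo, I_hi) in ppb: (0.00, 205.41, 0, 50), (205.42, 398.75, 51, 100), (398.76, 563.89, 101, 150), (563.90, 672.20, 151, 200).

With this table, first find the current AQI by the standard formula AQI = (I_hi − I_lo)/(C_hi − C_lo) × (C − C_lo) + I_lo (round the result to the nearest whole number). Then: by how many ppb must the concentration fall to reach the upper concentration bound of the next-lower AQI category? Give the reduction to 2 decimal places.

SO₂: 575.91 lies in 563.90–672.20, so I_lo=151, I_hi=200, C_lo=563.90, C_hi=672.20.
(200−151)/(672.20−563.90) × (575.91−563.90) + 151 = 49/108.30 × 12.01 + 151 ≈ 156.43 → 156.
Current AQI 156 is in the Unhealthy range (151–200). The next-lower category tops out at AQI 150, whose upper concentration bound is 563.89 ppb.
Reduction needed = 575.91 − 563.89 = 12.02 ppb.

12.02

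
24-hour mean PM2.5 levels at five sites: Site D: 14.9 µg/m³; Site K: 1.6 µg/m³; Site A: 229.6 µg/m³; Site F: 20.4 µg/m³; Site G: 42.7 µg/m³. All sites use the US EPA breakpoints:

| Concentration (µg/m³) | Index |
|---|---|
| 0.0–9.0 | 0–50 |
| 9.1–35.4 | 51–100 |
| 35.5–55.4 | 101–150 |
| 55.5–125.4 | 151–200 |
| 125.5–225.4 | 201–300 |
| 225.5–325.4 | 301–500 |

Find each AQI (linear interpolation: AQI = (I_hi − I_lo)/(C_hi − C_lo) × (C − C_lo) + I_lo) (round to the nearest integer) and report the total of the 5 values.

571

Site D: 14.9 ∈ [9.1, 35.4] ↔ index [51, 100].
51 + (14.9−9.1)·(100−51)/(35.4−9.1) = 51 + 5.8·49/26.3 ≈ 61.81, so AQI = 62.
Site K: 1.6 ∈ [0.0, 9.0] ↔ index [0, 50].
0 + (1.6−0.0)·(50−0)/(9.0−0.0) = 0 + 1.6·50/9.0 ≈ 8.89, so AQI = 9.
Site A: 229.6 ∈ [225.5, 325.4] ↔ index [301, 500].
301 + (229.6−225.5)·(500−301)/(325.4−225.5) = 301 + 4.1·199/99.9 ≈ 309.17, so AQI = 309.
Site F: row 9.1–35.4 (AQI 51–100). (100−51)·(20.4−9.1)/(35.4−9.1) + 51 = 49·11.3/26.3 + 51 ≈ 72.05 → 72.
Site G: row 35.5–55.4 (AQI 101–150). (150−101)·(42.7−35.5)/(55.4−35.5) + 101 = 49·7.2/19.9 + 101 ≈ 118.73 → 119.
AQIs: Site D=62, Site K=9, Site A=309, Site F=72, Site G=119. Sum = 62 + 9 + 309 + 72 + 119 = 571.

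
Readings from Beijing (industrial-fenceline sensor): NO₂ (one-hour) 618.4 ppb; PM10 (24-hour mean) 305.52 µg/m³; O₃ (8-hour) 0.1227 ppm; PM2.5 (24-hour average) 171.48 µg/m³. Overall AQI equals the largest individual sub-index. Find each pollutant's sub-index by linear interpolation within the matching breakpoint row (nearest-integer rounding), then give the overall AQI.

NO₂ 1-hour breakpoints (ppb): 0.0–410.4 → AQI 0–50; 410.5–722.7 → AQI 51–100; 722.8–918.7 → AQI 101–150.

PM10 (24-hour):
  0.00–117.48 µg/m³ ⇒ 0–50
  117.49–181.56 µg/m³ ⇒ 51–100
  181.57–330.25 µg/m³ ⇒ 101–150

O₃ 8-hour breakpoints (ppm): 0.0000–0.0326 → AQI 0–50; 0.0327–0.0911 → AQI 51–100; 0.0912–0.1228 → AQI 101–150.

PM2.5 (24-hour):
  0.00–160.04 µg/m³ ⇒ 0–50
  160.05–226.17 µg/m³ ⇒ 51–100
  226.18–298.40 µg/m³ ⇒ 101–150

NO₂: 618.4 lies in 410.5–722.7, so I_lo=51, I_hi=100, C_lo=410.5, C_hi=722.7.
(100−51)/(722.7−410.5) × (618.4−410.5) + 51 = 49/312.2 × 207.9 + 51 ≈ 83.63 → 84.
PM10 305.52: bracket 181.57–330.25 → index 101–150; slope 49/148.68, offset 123.95.
AQI = 101 + 49/148.68·123.95 ≈ 141.85 ⇒ 142.
O₃: 0.1227 ∈ [0.0912, 0.1228] ↔ index [101, 150].
101 + (0.1227−0.0912)·(150−101)/(0.1228−0.0912) = 101 + 0.0315·49/0.0316 ≈ 149.84, so AQI = 150.
PM2.5: 171.48 ∈ [160.05, 226.17] ↔ index [51, 100].
51 + (171.48−160.05)·(100−51)/(226.17−160.05) = 51 + 11.43·49/66.12 ≈ 59.47, so AQI = 59.
Sub-indices: NO₂→84, PM10→142, O₃→150, PM2.5→59. Overall AQI = max = 150; dominant pollutant is O₃.

150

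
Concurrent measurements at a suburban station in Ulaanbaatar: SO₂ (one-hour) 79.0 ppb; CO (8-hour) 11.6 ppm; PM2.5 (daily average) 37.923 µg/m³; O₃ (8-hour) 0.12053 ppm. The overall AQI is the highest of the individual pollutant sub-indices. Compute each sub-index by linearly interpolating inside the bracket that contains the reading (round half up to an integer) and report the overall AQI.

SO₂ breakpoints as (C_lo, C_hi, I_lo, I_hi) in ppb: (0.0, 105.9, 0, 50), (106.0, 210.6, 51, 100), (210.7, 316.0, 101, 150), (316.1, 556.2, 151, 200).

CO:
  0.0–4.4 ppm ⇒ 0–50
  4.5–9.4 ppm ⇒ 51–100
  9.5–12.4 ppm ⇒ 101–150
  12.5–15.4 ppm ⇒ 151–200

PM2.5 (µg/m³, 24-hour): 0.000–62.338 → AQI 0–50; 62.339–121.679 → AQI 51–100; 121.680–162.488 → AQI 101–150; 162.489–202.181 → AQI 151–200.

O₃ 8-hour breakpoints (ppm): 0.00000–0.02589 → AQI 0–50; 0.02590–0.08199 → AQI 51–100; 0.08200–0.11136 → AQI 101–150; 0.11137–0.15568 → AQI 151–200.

SO₂ 79.0: bracket 0.0–105.9 → index 0–50; slope 50/105.9, offset 79.0.
AQI = 0 + 50/105.9·79.0 ≈ 37.30 ⇒ 37.
CO: 11.6 lies in 9.5–12.4, so I_lo=101, I_hi=150, C_lo=9.5, C_hi=12.4.
(150−101)/(12.4−9.5) × (11.6−9.5) + 101 = 49/2.9 × 2.1 + 101 ≈ 136.48 → 136.
PM2.5 37.923: bracket 0.000–62.338 → index 0–50; slope 50/62.338, offset 37.923.
AQI = 0 + 50/62.338·37.923 ≈ 30.42 ⇒ 30.
O₃: row 0.11137–0.15568 (AQI 151–200). (200−151)·(0.12053−0.11137)/(0.15568−0.11137) + 151 = 49·0.00916/0.04431 + 151 ≈ 161.13 → 161.
Sub-indices: SO₂→37, CO→136, PM2.5→30, O₃→161. Overall AQI = max = 161; dominant pollutant is O₃.
AQI 161: Unhealthy.

161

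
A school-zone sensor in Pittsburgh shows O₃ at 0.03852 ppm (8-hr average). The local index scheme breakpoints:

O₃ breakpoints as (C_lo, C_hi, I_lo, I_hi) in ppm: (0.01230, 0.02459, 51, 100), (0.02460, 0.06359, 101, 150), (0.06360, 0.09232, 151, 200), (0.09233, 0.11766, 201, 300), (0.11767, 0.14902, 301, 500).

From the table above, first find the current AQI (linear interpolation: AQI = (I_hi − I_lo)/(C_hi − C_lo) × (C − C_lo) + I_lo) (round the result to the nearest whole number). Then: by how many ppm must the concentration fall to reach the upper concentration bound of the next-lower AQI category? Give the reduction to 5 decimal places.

O₃ 0.03852: bracket 0.02460–0.06359 → index 101–150; slope 49/0.03899, offset 0.01392.
AQI = 101 + 49/0.03899·0.01392 ≈ 118.49 ⇒ 118.
Current AQI 118 is in the Unhealthy for Sensitive Groups range (101–150). The next-lower category tops out at AQI 100, whose upper concentration bound is 0.02459 ppm.
Reduction needed = 0.03852 − 0.02459 = 0.01393 ppm.

0.01393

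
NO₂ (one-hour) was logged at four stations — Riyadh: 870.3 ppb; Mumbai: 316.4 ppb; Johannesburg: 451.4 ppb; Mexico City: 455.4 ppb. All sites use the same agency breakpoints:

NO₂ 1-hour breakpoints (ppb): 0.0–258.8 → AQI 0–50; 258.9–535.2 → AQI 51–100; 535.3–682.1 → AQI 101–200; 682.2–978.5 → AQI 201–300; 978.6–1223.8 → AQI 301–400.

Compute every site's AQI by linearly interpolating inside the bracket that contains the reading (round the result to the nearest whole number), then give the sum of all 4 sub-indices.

Riyadh: row 682.2–978.5 (AQI 201–300). (300−201)·(870.3−682.2)/(978.5−682.2) + 201 = 99·188.1/296.3 + 201 ≈ 263.85 → 264.
Mumbai: 316.4 ∈ [258.9, 535.2] ↔ index [51, 100].
51 + (316.4−258.9)·(100−51)/(535.2−258.9) = 51 + 57.5·49/276.3 ≈ 61.20, so AQI = 61.
Johannesburg 451.4: bracket 258.9–535.2 → index 51–100; slope 49/276.3, offset 192.5.
AQI = 51 + 49/276.3·192.5 ≈ 85.14 ⇒ 85.
Mexico City: row 258.9–535.2 (AQI 51–100). (100−51)·(455.4−258.9)/(535.2−258.9) + 51 = 49·196.5/276.3 + 51 ≈ 85.85 → 86.
AQIs: Riyadh=264, Mumbai=61, Johannesburg=85, Mexico City=86. Sum = 264 + 61 + 85 + 86 = 496.

496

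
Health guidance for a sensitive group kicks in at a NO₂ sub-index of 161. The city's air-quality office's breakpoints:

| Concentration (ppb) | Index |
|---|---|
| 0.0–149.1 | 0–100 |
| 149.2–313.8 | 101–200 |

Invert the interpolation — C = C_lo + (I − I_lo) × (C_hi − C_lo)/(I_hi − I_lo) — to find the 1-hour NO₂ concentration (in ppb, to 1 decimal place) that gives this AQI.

249.0

AQI 161 lies in the 101–200 band, which corresponds to 149.2–313.8 ppb.
C = 149.2 + (161−101)×(313.8−149.2)/(200−101) = 149.2 + 60×164.6/99 ≈ 248.958 ppb → 249.0 ppb to 1 dp.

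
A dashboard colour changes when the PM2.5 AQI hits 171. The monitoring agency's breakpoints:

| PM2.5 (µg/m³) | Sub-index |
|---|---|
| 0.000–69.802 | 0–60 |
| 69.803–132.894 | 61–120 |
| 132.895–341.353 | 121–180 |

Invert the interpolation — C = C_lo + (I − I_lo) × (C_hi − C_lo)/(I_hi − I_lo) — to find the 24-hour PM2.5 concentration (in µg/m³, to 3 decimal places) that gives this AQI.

AQI 171 lies in the 121–180 band, which corresponds to 132.895–341.353 µg/m³.
C = 132.895 + (171−121)×(341.353−132.895)/(180−121) = 132.895 + 50×208.458/59 ≈ 309.55432 µg/m³ → 309.554 µg/m³ to 3 dp.

309.554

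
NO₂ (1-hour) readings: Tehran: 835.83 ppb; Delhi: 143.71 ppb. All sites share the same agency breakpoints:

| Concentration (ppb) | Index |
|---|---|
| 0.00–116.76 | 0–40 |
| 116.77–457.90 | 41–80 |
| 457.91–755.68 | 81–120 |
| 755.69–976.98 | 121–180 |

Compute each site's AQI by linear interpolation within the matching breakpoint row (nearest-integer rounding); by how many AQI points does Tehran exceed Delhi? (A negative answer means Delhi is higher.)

98

Tehran: 835.83 ∈ [755.69, 976.98] ↔ index [121, 180].
121 + (835.83−755.69)·(180−121)/(976.98−755.69) = 121 + 80.14·59/221.29 ≈ 142.37, so AQI = 142.
Delhi: 143.71 ∈ [116.77, 457.90] ↔ index [41, 80].
41 + (143.71−116.77)·(80−41)/(457.90−116.77) = 41 + 26.94·39/341.13 ≈ 44.08, so AQI = 44.
AQIs: Tehran=142, Delhi=44. Tehran (142) − Delhi (44) = 98.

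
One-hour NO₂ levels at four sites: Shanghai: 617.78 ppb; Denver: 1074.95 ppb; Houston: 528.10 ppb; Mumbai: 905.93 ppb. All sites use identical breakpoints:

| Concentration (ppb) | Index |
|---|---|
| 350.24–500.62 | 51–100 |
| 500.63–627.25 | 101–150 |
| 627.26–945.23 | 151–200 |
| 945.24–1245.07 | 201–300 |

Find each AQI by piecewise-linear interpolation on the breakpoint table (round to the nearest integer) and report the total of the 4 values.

696

Shanghai: 617.78 ∈ [500.63, 627.25] ↔ index [101, 150].
101 + (617.78−500.63)·(150−101)/(627.25−500.63) = 101 + 117.15·49/126.62 ≈ 146.34, so AQI = 146.
Denver: row 945.24–1245.07 (AQI 201–300). (300−201)·(1074.95−945.24)/(1245.07−945.24) + 201 = 99·129.71/299.83 + 201 ≈ 243.83 → 244.
Houston: 528.10 lies in 500.63–627.25, so I_lo=101, I_hi=150, C_lo=500.63, C_hi=627.25.
(150−101)/(627.25−500.63) × (528.10−500.63) + 101 = 49/126.62 × 27.47 + 101 ≈ 111.63 → 112.
Mumbai: row 627.26–945.23 (AQI 151–200). (200−151)·(905.93−627.26)/(945.23−627.26) + 151 = 49·278.67/317.97 + 151 ≈ 193.94 → 194.
AQIs: Shanghai=146, Denver=244, Houston=112, Mumbai=194. Sum = 146 + 244 + 112 + 194 = 696.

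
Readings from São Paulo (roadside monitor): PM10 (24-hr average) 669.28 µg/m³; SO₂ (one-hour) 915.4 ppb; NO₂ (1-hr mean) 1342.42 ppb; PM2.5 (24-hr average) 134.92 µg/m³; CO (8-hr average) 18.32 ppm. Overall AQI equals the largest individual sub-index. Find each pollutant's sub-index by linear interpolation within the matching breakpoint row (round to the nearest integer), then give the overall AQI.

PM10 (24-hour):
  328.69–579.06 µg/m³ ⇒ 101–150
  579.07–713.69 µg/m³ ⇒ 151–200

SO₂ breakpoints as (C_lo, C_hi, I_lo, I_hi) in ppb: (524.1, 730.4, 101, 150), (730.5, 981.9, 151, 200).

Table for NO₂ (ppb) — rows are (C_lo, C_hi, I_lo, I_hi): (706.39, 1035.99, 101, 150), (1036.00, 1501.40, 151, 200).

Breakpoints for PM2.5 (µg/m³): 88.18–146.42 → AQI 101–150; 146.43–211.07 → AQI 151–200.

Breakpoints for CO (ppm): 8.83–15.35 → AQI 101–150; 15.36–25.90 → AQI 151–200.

187

PM10 669.28: bracket 579.07–713.69 → index 151–200; slope 49/134.62, offset 90.21.
AQI = 151 + 49/134.62·90.21 ≈ 183.84 ⇒ 184.
SO₂: 915.4 ∈ [730.5, 981.9] ↔ index [151, 200].
151 + (915.4−730.5)·(200−151)/(981.9−730.5) = 151 + 184.9·49/251.4 ≈ 187.04, so AQI = 187.
NO₂: row 1036.00–1501.40 (AQI 151–200). (200−151)·(1342.42−1036.00)/(1501.40−1036.00) + 151 = 49·306.42/465.40 + 151 ≈ 183.26 → 183.
PM2.5 134.92: bracket 88.18–146.42 → index 101–150; slope 49/58.24, offset 46.74.
AQI = 101 + 49/58.24·46.74 ≈ 140.32 ⇒ 140.
CO: row 15.36–25.90 (AQI 151–200). (200−151)·(18.32−15.36)/(25.90−15.36) + 151 = 49·2.96/10.54 + 151 ≈ 164.76 → 165.
Sub-indices: PM10→184, SO₂→187, NO₂→183, PM2.5→140, CO→165. Overall AQI = max = 187; dominant pollutant is SO₂.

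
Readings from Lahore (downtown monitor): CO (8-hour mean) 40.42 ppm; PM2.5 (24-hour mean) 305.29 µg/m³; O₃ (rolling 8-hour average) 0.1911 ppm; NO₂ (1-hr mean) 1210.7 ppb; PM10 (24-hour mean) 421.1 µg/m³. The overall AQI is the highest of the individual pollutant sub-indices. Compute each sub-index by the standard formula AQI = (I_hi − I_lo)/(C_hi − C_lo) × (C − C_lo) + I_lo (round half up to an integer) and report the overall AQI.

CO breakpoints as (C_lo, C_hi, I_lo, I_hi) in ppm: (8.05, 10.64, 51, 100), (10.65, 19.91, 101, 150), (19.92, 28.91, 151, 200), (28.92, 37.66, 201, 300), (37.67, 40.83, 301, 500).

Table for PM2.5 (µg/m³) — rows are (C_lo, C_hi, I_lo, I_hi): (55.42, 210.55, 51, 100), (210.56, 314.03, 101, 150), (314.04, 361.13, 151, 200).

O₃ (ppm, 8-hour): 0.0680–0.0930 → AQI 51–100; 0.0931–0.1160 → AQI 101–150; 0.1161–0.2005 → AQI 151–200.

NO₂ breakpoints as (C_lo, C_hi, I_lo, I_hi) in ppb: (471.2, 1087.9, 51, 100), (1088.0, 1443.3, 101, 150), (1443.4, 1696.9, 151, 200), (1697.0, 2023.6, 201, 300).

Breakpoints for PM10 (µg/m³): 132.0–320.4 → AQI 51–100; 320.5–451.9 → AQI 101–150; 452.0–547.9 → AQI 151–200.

CO: 40.42 ∈ [37.67, 40.83] ↔ index [301, 500].
301 + (40.42−37.67)·(500−301)/(40.83−37.67) = 301 + 2.75·199/3.16 ≈ 474.18, so AQI = 474.
PM2.5: 305.29 ∈ [210.56, 314.03] ↔ index [101, 150].
101 + (305.29−210.56)·(150−101)/(314.03−210.56) = 101 + 94.73·49/103.47 ≈ 145.86, so AQI = 146.
O₃: row 0.1161–0.2005 (AQI 151–200). (200−151)·(0.1911−0.1161)/(0.2005−0.1161) + 151 = 49·0.0750/0.0844 + 151 ≈ 194.54 → 195.
NO₂: row 1088.0–1443.3 (AQI 101–150). (150−101)·(1210.7−1088.0)/(1443.3−1088.0) + 101 = 49·122.7/355.3 + 101 ≈ 117.92 → 118.
PM10 421.1: bracket 320.5–451.9 → index 101–150; slope 49/131.4, offset 100.6.
AQI = 101 + 49/131.4·100.6 ≈ 138.51 ⇒ 139.
Sub-indices: CO→474, PM2.5→146, O₃→195, NO₂→118, PM10→139. Overall AQI = max = 474; dominant pollutant is CO.
AQI 474: Hazardous.

474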